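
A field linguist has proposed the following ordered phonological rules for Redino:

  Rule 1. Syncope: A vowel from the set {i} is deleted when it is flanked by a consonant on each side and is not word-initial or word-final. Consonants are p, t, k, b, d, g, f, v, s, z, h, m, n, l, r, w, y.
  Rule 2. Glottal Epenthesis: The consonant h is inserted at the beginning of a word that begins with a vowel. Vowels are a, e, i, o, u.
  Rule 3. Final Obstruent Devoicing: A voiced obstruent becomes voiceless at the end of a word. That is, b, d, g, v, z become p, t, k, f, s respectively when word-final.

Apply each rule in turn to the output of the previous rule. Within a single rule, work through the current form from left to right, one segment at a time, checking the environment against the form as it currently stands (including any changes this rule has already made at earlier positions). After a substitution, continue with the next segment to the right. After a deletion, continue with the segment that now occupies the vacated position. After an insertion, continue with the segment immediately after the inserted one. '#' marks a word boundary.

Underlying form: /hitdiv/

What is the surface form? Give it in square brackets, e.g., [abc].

[htdf]

Rule 1 Syncope: [hitdiv] → [htdv]
Rule 2 Glottal Epenthesis: no change — [htdv]
Rule 3 Final Obstruent Devoicing: [htdv] → [htdf]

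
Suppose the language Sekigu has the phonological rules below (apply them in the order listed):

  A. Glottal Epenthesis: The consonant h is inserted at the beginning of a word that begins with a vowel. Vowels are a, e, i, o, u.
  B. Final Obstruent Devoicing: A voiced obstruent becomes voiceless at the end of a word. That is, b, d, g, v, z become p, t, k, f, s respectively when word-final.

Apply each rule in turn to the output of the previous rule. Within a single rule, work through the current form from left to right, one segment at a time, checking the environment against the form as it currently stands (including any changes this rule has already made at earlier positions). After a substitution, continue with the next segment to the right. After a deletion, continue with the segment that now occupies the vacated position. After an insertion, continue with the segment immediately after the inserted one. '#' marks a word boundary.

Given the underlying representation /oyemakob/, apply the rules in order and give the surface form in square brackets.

[hoyemakop]

A Glottal Epenthesis: [oyemakob] → [hoyemakob]
B Final Obstruent Devoicing: [hoyemakob] → [hoyemakop]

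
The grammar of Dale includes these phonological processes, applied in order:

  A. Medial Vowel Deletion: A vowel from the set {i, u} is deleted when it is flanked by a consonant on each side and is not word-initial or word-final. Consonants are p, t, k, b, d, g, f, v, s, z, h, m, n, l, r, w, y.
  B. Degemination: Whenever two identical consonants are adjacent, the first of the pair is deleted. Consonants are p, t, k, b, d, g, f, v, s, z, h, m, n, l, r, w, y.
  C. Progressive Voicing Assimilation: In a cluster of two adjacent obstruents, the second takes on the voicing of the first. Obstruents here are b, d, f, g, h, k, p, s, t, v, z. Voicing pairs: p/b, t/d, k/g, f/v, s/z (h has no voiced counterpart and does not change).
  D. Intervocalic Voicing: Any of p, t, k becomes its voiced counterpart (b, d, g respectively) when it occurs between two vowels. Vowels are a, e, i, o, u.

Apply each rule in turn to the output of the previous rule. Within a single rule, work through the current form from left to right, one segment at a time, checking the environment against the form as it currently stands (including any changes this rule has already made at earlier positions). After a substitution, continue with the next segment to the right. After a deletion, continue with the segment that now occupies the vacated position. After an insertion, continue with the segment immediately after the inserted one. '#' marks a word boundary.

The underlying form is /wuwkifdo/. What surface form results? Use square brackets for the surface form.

A Medial Vowel Deletion: [wuwkifdo] → [wwkfdo]
B Degemination: [wwkfdo] → [wkfdo]
C Progressive Voicing Assimilation: [wkfdo] → [wkfto]
D Intervocalic Voicing: no change — [wkfto]

[wkfto]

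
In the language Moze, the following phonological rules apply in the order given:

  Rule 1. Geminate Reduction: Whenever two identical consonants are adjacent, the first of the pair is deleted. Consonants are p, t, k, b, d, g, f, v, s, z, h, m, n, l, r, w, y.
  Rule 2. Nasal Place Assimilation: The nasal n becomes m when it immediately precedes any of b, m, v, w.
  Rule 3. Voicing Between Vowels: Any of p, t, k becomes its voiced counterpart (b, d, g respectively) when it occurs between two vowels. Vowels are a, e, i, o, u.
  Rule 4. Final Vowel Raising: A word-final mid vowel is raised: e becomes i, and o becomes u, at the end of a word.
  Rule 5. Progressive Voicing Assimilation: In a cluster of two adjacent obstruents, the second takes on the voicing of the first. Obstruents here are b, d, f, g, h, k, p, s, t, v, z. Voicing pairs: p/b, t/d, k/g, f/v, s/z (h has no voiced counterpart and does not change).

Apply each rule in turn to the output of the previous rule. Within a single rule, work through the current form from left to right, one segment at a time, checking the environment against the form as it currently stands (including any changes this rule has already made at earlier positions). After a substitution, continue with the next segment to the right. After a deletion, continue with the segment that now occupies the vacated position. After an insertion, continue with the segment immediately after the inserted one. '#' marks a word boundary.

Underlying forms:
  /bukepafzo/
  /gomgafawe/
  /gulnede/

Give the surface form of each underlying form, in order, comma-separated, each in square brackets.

/bukepafzo/:
  Rule 1 Geminate Reduction: no change — [bukepafzo]
  Rule 2 Nasal Place Assimilation: no change — [bukepafzo]
  Rule 3 Voicing Between Vowels: [bukepafzo] → [bugebafzo]
  Rule 4 Final Vowel Raising: [bugebafzo] → [bugebafzu]
  Rule 5 Progressive Voicing Assimilation: [bugebafzu] → [bugebafsu]
/gomgafawe/:
  Rule 1 Geminate Reduction: no change — [gomgafawe]
  Rule 2 Nasal Place Assimilation: no change — [gomgafawe]
  Rule 3 Voicing Between Vowels: no change — [gomgafawe]
  Rule 4 Final Vowel Raising: [gomgafawe] → [gomgafawi]
  Rule 5 Progressive Voicing Assimilation: no change — [gomgafawi]
/gulnede/:
  Rule 1 Geminate Reduction: no change — [gulnede]
  Rule 2 Nasal Place Assimilation: no change — [gulnede]
  Rule 3 Voicing Between Vowels: no change — [gulnede]
  Rule 4 Final Vowel Raising: [gulnede] → [gulnedi]
  Rule 5 Progressive Voicing Assimilation: no change — [gulnedi]

[bugebafsu], [gomgafawi], [gulnedi]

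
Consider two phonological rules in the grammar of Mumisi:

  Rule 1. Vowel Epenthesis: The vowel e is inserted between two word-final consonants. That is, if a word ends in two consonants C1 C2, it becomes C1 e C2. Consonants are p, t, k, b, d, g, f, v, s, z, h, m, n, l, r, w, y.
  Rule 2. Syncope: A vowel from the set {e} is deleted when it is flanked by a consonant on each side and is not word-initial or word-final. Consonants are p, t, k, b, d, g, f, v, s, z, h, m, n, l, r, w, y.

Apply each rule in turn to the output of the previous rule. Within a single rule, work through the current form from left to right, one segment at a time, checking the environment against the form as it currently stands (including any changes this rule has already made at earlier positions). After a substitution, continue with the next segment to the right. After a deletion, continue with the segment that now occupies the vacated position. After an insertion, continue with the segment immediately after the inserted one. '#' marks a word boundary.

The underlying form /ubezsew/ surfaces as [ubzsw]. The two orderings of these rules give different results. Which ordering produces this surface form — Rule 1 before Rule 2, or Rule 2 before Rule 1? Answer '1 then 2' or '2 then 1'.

Order 1 then 2:
  1 Vowel Epenthesis: no change — [ubezsew]
  2 Syncope: [ubezsew] → [ubzsw]
  result: [ubzsw]
Order 2 then 1:
  2 Syncope: [ubezsew] → [ubzsw]
  1 Vowel Epenthesis: [ubzsw] → [ubzsew]
  result: [ubzsew]

1 then 2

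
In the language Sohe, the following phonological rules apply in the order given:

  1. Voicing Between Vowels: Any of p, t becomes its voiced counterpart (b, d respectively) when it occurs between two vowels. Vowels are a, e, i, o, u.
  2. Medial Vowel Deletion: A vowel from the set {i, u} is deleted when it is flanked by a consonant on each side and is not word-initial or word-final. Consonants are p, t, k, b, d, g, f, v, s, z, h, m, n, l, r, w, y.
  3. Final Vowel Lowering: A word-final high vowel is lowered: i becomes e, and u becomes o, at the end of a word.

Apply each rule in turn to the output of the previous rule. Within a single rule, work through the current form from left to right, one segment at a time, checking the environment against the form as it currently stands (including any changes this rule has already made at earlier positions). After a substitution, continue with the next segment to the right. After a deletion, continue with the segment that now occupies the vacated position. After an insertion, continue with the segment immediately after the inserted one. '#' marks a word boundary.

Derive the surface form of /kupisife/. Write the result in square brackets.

[kbsfe]

1 Voicing Between Vowels: [kupisife] → [kubisife]
2 Medial Vowel Deletion: [kubisife] → [kbsfe]
3 Final Vowel Lowering: no change — [kbsfe]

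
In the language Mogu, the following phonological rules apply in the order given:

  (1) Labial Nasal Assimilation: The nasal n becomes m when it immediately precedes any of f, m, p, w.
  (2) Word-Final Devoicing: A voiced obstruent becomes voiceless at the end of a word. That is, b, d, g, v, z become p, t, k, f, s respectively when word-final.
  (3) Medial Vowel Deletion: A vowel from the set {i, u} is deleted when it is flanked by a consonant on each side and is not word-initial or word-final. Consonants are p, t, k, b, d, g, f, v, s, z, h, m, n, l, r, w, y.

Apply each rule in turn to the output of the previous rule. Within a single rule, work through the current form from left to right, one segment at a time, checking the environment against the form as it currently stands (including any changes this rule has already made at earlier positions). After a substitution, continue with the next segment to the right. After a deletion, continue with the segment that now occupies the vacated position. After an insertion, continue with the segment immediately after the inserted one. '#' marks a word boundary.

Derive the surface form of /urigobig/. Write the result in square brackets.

(1) Labial Nasal Assimilation: no change — [urigobig]
(2) Word-Final Devoicing: [urigobig] → [urigobik]
(3) Medial Vowel Deletion: [urigobik] → [urgobk]

[urgobk]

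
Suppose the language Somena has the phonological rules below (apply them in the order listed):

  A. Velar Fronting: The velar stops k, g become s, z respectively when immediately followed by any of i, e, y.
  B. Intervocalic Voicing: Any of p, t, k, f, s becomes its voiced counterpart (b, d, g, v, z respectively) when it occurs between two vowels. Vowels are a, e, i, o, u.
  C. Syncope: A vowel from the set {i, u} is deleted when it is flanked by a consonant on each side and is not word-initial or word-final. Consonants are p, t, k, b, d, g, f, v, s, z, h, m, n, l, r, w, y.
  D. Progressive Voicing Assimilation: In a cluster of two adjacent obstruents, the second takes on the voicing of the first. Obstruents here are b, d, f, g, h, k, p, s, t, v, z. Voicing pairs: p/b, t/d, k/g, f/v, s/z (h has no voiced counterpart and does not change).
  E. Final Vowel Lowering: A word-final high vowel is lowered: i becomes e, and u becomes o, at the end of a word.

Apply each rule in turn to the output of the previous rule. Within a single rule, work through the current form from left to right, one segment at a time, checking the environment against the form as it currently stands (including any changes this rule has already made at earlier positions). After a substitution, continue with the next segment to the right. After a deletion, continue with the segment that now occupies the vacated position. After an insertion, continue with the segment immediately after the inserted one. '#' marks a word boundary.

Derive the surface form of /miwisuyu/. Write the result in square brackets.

A Velar Fronting: no change — [miwisuyu]
B Intervocalic Voicing: [miwisuyu] → [miwizuyu]
C Syncope: [miwizuyu] → [mwzyu]
D Progressive Voicing Assimilation: no change — [mwzyu]
E Final Vowel Lowering: [mwzyu] → [mwzyo]

[mwzyo]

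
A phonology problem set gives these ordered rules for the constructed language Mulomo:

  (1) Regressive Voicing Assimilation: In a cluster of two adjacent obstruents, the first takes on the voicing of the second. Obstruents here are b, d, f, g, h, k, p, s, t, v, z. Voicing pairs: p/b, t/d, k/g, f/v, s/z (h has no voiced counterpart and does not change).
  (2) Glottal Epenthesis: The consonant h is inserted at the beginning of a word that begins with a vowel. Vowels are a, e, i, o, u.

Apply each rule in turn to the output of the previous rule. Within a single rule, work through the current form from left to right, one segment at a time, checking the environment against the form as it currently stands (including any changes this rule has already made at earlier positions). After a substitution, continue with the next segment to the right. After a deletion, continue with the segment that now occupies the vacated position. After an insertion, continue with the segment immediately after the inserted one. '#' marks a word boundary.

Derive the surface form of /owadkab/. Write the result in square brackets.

[howatkab]

(1) Regressive Voicing Assimilation: [owadkab] → [owatkab]
(2) Glottal Epenthesis: [owatkab] → [howatkab]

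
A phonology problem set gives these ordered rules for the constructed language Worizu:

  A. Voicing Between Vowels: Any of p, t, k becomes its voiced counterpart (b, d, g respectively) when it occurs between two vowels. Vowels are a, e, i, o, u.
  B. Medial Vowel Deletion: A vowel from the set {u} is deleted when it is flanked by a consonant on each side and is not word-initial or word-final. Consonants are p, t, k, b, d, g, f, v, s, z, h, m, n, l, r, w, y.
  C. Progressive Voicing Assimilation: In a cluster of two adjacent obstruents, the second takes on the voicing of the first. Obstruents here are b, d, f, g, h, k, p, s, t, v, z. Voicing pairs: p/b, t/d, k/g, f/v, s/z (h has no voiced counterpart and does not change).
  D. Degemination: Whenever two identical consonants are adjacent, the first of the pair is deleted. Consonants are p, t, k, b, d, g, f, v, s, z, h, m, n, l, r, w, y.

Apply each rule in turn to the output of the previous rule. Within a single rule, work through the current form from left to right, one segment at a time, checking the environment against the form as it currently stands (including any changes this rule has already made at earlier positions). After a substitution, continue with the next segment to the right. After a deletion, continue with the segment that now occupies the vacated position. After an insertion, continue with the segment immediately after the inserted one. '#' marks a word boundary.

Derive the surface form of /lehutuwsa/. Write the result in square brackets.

A Voicing Between Vowels: [lehutuwsa] → [lehuduwsa]
B Medial Vowel Deletion: [lehuduwsa] → [lehdwsa]
C Progressive Voicing Assimilation: [lehdwsa] → [lehtwsa]
D Degemination: no change — [lehtwsa]

[lehtwsa]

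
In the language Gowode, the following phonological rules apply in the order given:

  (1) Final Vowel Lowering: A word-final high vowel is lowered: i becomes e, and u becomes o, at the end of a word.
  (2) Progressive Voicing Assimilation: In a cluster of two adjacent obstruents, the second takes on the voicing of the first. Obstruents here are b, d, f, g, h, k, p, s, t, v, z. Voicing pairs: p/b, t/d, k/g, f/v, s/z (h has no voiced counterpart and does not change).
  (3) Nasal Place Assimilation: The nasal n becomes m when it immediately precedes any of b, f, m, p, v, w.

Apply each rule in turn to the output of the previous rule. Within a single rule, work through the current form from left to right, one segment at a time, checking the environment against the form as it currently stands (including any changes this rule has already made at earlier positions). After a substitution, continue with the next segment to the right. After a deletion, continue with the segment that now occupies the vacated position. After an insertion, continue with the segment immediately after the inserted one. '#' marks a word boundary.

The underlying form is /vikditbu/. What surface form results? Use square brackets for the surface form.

[viktitpo]

(1) Final Vowel Lowering: [vikditbu] → [vikditbo]
(2) Progressive Voicing Assimilation: [vikditbo] → [viktitpo]
(3) Nasal Place Assimilation: no change — [viktitpo]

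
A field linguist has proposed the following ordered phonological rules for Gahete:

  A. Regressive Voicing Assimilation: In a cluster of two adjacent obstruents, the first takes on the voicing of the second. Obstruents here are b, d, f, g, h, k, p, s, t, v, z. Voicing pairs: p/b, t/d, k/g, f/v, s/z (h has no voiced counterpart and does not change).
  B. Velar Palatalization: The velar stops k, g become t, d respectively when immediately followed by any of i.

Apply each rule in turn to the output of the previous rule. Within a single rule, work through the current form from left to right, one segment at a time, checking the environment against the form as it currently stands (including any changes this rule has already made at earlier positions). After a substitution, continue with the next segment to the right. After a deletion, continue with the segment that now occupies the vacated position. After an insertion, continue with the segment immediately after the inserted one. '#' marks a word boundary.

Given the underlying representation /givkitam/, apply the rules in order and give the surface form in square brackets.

A Regressive Voicing Assimilation: [givkitam] → [gifkitam]
B Velar Palatalization: [gifkitam] → [diftitam]

[diftitam]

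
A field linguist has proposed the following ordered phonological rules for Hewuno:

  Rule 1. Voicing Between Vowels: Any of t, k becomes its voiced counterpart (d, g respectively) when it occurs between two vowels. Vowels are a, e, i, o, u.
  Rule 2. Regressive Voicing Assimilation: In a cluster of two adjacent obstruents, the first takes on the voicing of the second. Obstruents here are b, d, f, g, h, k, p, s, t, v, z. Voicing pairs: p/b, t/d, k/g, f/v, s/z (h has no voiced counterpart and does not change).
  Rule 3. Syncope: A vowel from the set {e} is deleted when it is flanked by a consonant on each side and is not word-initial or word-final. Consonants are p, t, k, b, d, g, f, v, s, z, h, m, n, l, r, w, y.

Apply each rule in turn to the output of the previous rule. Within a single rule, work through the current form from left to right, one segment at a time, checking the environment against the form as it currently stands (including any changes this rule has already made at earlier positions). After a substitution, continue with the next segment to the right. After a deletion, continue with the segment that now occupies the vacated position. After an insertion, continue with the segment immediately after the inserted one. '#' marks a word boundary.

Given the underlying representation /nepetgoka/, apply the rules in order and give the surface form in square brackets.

[npdgoga]

Rule 1 Voicing Between Vowels: [nepetgoka] → [nepetgoga]
Rule 2 Regressive Voicing Assimilation: [nepetgoga] → [nepedgoga]
Rule 3 Syncope: [nepedgoga] → [npdgoga]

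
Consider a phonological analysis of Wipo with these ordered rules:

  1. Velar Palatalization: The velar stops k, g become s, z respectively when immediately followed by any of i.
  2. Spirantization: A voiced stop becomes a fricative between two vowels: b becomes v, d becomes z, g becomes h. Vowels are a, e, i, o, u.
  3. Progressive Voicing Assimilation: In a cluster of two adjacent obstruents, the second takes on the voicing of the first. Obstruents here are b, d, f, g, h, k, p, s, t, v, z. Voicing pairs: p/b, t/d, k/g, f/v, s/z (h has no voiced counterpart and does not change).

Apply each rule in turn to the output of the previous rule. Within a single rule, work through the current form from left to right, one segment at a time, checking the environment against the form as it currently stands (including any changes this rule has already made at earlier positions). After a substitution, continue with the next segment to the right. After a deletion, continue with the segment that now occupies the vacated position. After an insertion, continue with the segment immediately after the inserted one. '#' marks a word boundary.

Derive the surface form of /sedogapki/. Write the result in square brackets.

1 Velar Palatalization: [sedogapki] → [sedogapsi]
2 Spirantization: [sedogapsi] → [sezohapsi]
3 Progressive Voicing Assimilation: no change — [sezohapsi]

[sezohapsi]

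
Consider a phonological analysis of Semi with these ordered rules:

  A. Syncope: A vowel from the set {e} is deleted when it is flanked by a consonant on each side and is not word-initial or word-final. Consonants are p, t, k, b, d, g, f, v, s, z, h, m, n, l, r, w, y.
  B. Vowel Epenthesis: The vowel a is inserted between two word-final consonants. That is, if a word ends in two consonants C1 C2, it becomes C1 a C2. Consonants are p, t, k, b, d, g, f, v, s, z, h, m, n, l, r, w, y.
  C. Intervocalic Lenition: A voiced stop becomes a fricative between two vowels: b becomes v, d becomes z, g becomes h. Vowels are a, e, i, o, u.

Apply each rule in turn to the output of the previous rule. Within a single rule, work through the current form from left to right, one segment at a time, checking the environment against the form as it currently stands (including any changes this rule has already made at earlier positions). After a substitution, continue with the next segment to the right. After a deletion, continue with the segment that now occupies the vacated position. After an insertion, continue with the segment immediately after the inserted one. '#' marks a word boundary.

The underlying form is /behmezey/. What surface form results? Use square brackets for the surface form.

A Syncope: [behmezey] → [bhmzy]
B Vowel Epenthesis: [bhmzy] → [bhmzay]
C Intervocalic Lenition: no change — [bhmzay]

[bhmzay]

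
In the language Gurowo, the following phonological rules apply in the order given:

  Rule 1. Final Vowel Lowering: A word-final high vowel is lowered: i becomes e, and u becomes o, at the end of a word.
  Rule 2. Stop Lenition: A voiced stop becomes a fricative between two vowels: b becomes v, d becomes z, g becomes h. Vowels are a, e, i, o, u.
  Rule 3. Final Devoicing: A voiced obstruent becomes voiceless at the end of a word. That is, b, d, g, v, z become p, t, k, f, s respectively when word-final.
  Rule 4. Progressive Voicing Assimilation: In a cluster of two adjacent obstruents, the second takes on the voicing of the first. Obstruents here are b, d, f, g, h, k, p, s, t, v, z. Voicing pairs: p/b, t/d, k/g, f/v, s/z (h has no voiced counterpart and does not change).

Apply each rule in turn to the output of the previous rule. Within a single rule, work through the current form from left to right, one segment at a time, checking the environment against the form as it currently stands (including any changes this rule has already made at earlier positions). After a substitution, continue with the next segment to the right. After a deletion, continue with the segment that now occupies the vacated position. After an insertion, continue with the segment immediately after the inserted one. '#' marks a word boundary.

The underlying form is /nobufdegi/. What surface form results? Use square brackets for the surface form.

Rule 1 Final Vowel Lowering: [nobufdegi] → [nobufdege]
Rule 2 Stop Lenition: [nobufdege] → [novufdehe]
Rule 3 Final Devoicing: no change — [novufdehe]
Rule 4 Progressive Voicing Assimilation: [novufdehe] → [novuftehe]

[novuftehe]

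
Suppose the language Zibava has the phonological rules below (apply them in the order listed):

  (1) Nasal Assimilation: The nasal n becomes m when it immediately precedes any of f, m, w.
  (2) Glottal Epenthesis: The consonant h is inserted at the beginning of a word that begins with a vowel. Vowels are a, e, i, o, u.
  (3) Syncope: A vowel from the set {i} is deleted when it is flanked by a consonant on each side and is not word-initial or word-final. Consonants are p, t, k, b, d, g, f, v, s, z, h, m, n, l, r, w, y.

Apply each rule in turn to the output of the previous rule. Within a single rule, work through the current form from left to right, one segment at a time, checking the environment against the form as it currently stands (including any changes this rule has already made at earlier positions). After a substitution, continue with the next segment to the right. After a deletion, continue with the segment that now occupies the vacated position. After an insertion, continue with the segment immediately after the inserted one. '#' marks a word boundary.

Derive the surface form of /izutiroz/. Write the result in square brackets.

(1) Nasal Assimilation: no change — [izutiroz]
(2) Glottal Epenthesis: [izutiroz] → [hizutiroz]
(3) Syncope: [hizutiroz] → [hzutroz]

[hzutroz]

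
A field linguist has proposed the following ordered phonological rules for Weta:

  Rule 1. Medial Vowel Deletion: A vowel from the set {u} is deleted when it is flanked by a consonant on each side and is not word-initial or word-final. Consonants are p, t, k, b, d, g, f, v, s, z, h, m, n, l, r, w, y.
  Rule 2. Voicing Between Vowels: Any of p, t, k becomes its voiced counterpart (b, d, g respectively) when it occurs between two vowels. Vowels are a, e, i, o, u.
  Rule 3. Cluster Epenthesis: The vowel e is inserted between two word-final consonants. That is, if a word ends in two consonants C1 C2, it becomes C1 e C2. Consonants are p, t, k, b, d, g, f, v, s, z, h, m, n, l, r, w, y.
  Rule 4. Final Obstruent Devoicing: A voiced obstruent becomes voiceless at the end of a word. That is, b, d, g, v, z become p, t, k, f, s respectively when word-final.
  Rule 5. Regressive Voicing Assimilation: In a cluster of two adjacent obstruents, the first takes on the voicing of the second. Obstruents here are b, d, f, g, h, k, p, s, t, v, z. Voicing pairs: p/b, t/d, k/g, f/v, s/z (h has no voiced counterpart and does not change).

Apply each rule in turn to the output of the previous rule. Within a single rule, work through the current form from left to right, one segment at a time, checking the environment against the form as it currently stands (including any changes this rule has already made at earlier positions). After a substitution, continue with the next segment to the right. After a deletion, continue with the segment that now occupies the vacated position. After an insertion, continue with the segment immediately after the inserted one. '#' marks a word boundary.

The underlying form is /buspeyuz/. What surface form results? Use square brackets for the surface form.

[pspeyes]

Rule 1 Medial Vowel Deletion: [buspeyuz] → [bspeyz]
Rule 2 Voicing Between Vowels: no change — [bspeyz]
Rule 3 Cluster Epenthesis: [bspeyz] → [bspeyez]
Rule 4 Final Obstruent Devoicing: [bspeyez] → [bspeyes]
Rule 5 Regressive Voicing Assimilation: [bspeyes] → [pspeyes]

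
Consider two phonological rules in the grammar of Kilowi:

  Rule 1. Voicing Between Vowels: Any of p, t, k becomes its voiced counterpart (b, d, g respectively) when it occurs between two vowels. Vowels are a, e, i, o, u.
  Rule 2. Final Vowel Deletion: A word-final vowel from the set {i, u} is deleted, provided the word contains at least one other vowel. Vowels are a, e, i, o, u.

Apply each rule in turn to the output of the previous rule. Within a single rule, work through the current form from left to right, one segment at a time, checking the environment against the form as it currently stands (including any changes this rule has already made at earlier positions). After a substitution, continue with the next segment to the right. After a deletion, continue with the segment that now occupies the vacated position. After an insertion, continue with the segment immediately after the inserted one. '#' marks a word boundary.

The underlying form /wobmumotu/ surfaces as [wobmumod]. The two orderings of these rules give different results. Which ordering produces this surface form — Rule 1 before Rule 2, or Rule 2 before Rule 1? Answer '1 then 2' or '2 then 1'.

1 then 2

Order 1 then 2:
  1 Voicing Between Vowels: [wobmumotu] → [wobmumodu]
  2 Final Vowel Deletion: [wobmumodu] → [wobmumod]
  result: [wobmumod]
Order 2 then 1:
  2 Final Vowel Deletion: [wobmumotu] → [wobmumot]
  1 Voicing Between Vowels: no change — [wobmumot]
  result: [wobmumot]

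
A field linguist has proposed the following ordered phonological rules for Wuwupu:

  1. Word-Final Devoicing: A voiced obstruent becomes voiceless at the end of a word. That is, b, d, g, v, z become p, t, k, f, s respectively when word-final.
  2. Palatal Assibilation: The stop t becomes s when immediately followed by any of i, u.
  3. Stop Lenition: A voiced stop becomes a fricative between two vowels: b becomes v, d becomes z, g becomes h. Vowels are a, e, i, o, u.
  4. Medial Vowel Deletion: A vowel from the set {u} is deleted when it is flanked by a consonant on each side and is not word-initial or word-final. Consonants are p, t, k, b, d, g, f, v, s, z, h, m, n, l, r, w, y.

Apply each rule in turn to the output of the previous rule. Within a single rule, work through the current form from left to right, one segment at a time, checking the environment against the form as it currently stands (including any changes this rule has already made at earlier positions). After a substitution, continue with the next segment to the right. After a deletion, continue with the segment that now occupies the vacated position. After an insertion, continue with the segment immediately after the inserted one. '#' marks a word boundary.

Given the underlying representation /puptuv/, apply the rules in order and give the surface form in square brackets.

1 Word-Final Devoicing: [puptuv] → [puptuf]
2 Palatal Assibilation: [puptuf] → [pupsuf]
3 Stop Lenition: no change — [pupsuf]
4 Medial Vowel Deletion: [pupsuf] → [ppsf]

[ppsf]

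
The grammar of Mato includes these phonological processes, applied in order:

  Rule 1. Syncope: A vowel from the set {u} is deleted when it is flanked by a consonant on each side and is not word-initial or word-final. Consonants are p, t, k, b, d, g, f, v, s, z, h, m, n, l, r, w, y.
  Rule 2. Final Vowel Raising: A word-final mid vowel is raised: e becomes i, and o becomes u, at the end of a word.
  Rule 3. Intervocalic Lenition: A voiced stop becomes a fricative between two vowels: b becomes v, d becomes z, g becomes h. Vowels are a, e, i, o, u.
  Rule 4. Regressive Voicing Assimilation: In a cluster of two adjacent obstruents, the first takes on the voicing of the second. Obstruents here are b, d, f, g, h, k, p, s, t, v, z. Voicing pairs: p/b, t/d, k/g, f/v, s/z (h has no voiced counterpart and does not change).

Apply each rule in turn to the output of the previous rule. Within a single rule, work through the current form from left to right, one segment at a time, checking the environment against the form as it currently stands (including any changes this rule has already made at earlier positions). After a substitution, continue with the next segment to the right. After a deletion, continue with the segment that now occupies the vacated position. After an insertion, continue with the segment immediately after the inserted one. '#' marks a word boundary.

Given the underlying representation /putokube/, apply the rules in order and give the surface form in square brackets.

[ptogbi]

Rule 1 Syncope: [putokube] → [ptokbe]
Rule 2 Final Vowel Raising: [ptokbe] → [ptokbi]
Rule 3 Intervocalic Lenition: no change — [ptokbi]
Rule 4 Regressive Voicing Assimilation: [ptokbi] → [ptogbi]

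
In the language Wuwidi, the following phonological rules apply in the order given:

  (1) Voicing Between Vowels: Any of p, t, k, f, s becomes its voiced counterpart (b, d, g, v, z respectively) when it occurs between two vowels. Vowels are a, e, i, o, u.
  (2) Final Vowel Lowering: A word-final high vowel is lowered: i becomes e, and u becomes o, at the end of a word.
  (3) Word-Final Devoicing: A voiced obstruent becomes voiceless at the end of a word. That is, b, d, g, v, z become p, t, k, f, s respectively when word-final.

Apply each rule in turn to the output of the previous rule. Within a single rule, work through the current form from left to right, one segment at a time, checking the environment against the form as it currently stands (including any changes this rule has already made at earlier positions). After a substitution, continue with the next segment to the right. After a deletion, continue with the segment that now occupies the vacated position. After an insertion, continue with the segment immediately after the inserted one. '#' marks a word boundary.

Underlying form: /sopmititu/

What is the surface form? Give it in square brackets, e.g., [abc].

(1) Voicing Between Vowels: [sopmititu] → [sopmididu]
(2) Final Vowel Lowering: [sopmididu] → [sopmidido]
(3) Word-Final Devoicing: no change — [sopmidido]

[sopmidido]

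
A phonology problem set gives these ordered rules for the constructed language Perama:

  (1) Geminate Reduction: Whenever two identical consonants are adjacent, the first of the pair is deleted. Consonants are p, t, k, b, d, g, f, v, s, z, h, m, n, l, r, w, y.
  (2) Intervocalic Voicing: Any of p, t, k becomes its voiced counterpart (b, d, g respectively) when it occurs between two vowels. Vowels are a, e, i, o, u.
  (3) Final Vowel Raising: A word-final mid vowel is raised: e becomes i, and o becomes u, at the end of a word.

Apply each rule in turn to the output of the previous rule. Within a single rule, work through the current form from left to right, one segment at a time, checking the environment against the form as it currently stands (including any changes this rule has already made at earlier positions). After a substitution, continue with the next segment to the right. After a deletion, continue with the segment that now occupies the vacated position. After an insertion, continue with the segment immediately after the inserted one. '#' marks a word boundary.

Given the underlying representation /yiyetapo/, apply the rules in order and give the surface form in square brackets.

[yiyedabu]

(1) Geminate Reduction: no change — [yiyetapo]
(2) Intervocalic Voicing: [yiyetapo] → [yiyedabo]
(3) Final Vowel Raising: [yiyedabo] → [yiyedabu]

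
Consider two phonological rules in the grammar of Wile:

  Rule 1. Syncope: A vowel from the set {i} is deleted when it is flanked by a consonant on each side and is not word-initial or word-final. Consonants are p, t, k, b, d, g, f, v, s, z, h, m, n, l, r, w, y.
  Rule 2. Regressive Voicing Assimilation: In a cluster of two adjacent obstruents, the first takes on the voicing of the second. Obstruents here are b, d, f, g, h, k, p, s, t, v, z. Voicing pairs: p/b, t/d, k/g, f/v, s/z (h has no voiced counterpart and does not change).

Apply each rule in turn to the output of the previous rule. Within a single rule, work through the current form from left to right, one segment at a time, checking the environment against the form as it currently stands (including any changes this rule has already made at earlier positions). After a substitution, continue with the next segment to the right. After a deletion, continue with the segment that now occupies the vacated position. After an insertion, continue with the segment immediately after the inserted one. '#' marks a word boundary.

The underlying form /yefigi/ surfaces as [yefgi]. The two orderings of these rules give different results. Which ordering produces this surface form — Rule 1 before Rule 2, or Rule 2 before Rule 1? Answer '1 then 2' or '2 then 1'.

Order 1 then 2:
  1 Syncope: [yefigi] → [yefgi]
  2 Regressive Voicing Assimilation: [yefgi] → [yevgi]
  result: [yevgi]
Order 2 then 1:
  2 Regressive Voicing Assimilation: no change — [yefigi]
  1 Syncope: [yefigi] → [yefgi]
  result: [yefgi]

2 then 1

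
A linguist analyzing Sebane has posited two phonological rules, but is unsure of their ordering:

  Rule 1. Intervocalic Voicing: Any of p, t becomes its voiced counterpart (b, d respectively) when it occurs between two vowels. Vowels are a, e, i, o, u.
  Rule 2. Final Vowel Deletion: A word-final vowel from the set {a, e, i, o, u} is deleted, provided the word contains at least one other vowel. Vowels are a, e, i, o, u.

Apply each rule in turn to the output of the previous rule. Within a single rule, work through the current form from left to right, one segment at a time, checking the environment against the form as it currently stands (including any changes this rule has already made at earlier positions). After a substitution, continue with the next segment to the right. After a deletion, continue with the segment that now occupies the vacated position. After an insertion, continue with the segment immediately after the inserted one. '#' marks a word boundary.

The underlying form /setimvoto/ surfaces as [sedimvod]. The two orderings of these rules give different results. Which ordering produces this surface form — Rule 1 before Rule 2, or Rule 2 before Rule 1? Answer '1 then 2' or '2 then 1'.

Order 1 then 2:
  1 Intervocalic Voicing: [setimvoto] → [sedimvodo]
  2 Final Vowel Deletion: [sedimvodo] → [sedimvod]
  result: [sedimvod]
Order 2 then 1:
  2 Final Vowel Deletion: [setimvoto] → [setimvot]
  1 Intervocalic Voicing: [setimvot] → [sedimvot]
  result: [sedimvot]

1 then 2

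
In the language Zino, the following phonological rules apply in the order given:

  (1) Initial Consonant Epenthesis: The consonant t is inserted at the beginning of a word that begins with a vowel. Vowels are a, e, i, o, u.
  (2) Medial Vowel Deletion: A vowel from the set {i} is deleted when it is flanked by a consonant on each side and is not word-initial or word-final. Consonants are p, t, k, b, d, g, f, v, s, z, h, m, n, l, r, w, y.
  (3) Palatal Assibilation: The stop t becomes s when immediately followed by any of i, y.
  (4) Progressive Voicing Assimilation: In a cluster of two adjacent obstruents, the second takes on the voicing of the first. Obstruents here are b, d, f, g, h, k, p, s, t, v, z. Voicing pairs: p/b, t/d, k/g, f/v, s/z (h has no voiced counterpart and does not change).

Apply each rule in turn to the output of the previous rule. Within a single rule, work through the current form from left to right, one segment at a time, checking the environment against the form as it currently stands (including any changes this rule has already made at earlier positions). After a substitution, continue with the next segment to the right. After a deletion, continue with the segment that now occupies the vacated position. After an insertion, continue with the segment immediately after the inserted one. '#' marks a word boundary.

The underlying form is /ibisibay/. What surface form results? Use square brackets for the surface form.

(1) Initial Consonant Epenthesis: [ibisibay] → [tibisibay]
(2) Medial Vowel Deletion: [tibisibay] → [tbsbay]
(3) Palatal Assibilation: no change — [tbsbay]
(4) Progressive Voicing Assimilation: [tbsbay] → [tpspay]

[tpspay]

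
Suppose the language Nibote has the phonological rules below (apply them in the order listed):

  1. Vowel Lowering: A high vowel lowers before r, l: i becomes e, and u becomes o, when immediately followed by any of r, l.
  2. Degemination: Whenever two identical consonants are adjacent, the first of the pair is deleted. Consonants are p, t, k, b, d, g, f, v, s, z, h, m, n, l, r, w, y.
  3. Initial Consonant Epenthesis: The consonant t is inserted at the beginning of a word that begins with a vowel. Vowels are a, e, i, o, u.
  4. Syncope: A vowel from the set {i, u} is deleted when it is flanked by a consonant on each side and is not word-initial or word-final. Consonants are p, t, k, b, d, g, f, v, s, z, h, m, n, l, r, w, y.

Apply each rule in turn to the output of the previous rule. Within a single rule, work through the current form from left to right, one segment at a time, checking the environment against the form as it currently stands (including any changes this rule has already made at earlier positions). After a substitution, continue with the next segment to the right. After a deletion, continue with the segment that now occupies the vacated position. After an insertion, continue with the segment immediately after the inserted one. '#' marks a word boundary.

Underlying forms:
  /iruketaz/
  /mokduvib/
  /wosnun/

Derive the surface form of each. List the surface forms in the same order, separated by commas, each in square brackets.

/iruketaz/:
  1 Vowel Lowering: [iruketaz] → [eruketaz]
  2 Degemination: no change — [eruketaz]
  3 Initial Consonant Epenthesis: [eruketaz] → [teruketaz]
  4 Syncope: [teruketaz] → [terketaz]
/mokduvib/:
  1 Vowel Lowering: no change — [mokduvib]
  2 Degemination: no change — [mokduvib]
  3 Initial Consonant Epenthesis: no change — [mokduvib]
  4 Syncope: [mokduvib] → [mokdvb]
/wosnun/:
  1 Vowel Lowering: no change — [wosnun]
  2 Degemination: no change — [wosnun]
  3 Initial Consonant Epenthesis: no change — [wosnun]
  4 Syncope: [wosnun] → [wosnn]

[terketaz], [mokdvb], [wosnn]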